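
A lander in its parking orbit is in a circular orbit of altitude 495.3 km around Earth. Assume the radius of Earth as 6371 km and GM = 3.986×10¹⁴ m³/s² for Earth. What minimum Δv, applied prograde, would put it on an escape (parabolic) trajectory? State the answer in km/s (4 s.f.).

Δv ≈ 3.156 km/s

r = 6371 + 495.3 = 6866.3 km = 6.8663×10⁶ m.
Circular speed v_c = √(μ/r) = 7619 m/s.
Escape speed v_esc = √(2μ/r) = √2 × v_c = 10780 m/s.
Δv = v_esc − v_c = 3156 m/s = 3.156 km/s.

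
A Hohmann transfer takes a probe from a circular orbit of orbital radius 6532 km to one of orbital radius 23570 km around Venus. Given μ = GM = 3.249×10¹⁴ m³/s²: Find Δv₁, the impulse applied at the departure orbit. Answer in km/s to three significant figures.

r₁ = 6532 km = 6.532×10⁶ m.
r₂ = 23570 km = 2.357×10⁷ m.
Transfer ellipse a_t = (r₁ + r₂)/2 = 1.505×10⁷ m.
At r₁: circular v_c1 = √(μ/r₁) = 7053 m/s; transfer-periapsis v_p = √[μ(2/r₁ − 1/a_t)] = 8826 m/s.
Δv₁ = v_p − v_c1 = 1773 m/s.
= 1.773 km/s.

Δv ≈ 1.77 km/s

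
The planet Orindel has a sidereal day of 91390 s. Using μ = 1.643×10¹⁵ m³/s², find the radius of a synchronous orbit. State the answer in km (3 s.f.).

r_sync ≈ 70300 km

A synchronous orbit has period T, so by Kepler's third law a = (μT²/4π²)^(1/3).
μT²/4π² = 1.643×10¹⁵ × (9.139×10⁴)² / 39.48 = 3.476×10²³ m³.
a = 7.031×10⁷ m = 70311 km.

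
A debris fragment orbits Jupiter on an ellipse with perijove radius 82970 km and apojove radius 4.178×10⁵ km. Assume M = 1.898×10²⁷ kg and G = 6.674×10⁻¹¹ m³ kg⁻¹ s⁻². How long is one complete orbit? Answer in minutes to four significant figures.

μ = GM = 6.674×10⁻¹¹ × 1.898×10²⁷ = 1.267×10¹⁷ m³/s².
Semi-major axis a = (r_p + r_a)/2 = (82970 + 4.1780×10⁵)/2 = 2.5038×10⁵ km = 2.504×10⁸ m.
By Kepler's third law T = 2π√(a³/μ) = 2π × 1.113×10⁴ = 6.994×10⁴ s.
= 1166 minutes.

T ≈ 1166 minutes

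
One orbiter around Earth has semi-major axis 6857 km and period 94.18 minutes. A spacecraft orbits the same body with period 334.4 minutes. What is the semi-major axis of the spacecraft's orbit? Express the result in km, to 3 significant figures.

a₂ ≈ 16000 km

Kepler's third law: a³ ∝ T², so a₂ = a₁ (T₂/T₁)^(2/3).
T₂/T₁ = 3.551, (T₂/T₁)^(2/3) = 2.327.
a₂ = 6857 × 2.327 = 15960 km.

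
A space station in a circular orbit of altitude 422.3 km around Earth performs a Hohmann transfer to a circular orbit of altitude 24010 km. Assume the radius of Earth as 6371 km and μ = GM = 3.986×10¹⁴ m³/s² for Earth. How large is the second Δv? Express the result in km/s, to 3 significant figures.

r₁ = 6371 + 422.3 = 6793.3 km = 6.7933×10⁶ m.
r₂ = 6371 + 24010 = 30381 km = 3.0381×10⁷ m.
Transfer ellipse a_t = (r₁ + r₂)/2 = 1.859×10⁷ m.
At r₁: circular v_c1 = √(μ/r₁) = 7660 m/s; transfer-perigee v_p = √[μ(2/r₁ − 1/a_t)] = 9793 m/s.
At r₂: circular v_c2 = √(μ/r₂) = 3622 m/s; transfer-apogee v_a = √[μ(2/r₂ − 1/a_t)] = 2190 m/s.
Δv₂ = v_c2 − v_a = 1432 m/s.
= 1.432 km/s.

Δv ≈ 1.43 km/s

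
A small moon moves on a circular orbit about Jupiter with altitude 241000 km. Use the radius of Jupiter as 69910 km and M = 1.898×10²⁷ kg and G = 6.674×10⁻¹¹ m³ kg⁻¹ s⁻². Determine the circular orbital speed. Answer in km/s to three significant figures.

v ≈ 20.2 km/s

μ = GM = 6.674×10⁻¹¹ × 1.898×10²⁷ = 1.267×10¹⁷ m³/s².
r = 69910 + 241000 = 310910 km = 3.1091×10⁸ m.
For a circular orbit v = √(μ/r) = √(1.267×10¹⁷ / 3.109×10⁸) = √(4.074×10⁸) = 20180 m/s.
That is 20.18 km/s.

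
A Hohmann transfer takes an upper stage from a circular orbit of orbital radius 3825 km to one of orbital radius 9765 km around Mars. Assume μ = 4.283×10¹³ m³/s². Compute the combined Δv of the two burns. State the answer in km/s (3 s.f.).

Δv_total ≈ 1.19 km/s

r₁ = 3825 km = 3.825×10⁶ m.
r₂ = 9765 km = 9.765×10⁶ m.
Transfer ellipse a_t = (r₁ + r₂)/2 = 6.795×10⁶ m.
At r₁: circular v_c1 = √(μ/r₁) = 3346 m/s; transfer-periapsis v_p = √[μ(2/r₁ − 1/a_t)] = 4011 m/s.
Δv₁ = v_p − v_c1 = 665.2 m/s.
At r₂: circular v_c2 = √(μ/r₂) = 2094 m/s; transfer-apoapsis v_a = √[μ(2/r₂ − 1/a_t)] = 1571 m/s.
Δv₂ = v_c2 − v_a = 523.0 m/s.
Total Δv = Δv₁ + Δv₂ = 1188 m/s = 1.188 km/s.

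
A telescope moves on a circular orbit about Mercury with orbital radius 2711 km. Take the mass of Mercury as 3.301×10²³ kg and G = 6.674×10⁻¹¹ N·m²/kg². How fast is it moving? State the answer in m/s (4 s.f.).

v ≈ 2851 m/s

μ = GM = 6.674×10⁻¹¹ × 3.301×10²³ = 2.203×10¹³ m³/s².
r = 2711 km = 2.711×10⁶ m.
For a circular orbit v = √(μ/r) = √(2.203×10¹³ / 2.711×10⁶) = √(8.126×10⁶) = 2851 m/s.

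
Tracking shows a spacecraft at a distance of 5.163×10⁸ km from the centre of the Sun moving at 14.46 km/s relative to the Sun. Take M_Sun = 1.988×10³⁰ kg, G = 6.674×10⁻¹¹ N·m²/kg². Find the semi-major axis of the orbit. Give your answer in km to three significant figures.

a ≈ 4.35×10⁸ km

μ = GM = 6.674×10⁻¹¹ × 1.988×10³⁰ = 1.327×10²⁰ m³/s².
r = 5.163×10¹¹ m.
Specific orbital energy ε = v²/2 − μ/r = (14460)²/2 − 1.327×10²⁰/5.163×10¹¹ = -1.524×10⁸ J/kg.
Since ε = −μ/(2a), a = −μ/(2ε) = 4.352×10¹¹ m = 4.3520×10⁸ km.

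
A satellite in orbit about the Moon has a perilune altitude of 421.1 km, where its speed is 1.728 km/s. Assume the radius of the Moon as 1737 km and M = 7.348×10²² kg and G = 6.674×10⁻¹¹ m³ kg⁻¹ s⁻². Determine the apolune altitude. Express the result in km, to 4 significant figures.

apolune altitude ≈ 2397 km

μ = GM = 6.674×10⁻¹¹ × 7.348×10²² = 4.904×10¹² m³/s².
r_p = 1737 + 421.1 = 2158.1 km = 2.158×10⁶ m.
Specific energy ε = v²/2 − μ/r = -7.794×10⁵ J/kg, so a = −μ/(2ε) = 3.146×10⁶ m.
The apsides satisfy r_p + r_a = 2a, so the apolune radius is 2a − r_p = 4.134×10⁶ m = 4134.0 km.
Apolune altitude = 4134.0 − 1737 = 2397.0 km.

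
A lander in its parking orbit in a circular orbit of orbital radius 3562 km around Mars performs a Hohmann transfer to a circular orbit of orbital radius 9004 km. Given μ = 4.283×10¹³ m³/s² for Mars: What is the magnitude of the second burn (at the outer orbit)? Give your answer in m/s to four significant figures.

Δv ≈ 538.8 m/s

r₁ = 3562 km = 3.562×10⁶ m.
r₂ = 9004 km = 9.004×10⁶ m.
Transfer ellipse a_t = (r₁ + r₂)/2 = 6.283×10⁶ m.
At r₁: circular v_c1 = √(μ/r₁) = 3468 m/s; transfer-periapsis v_p = √[μ(2/r₁ − 1/a_t)] = 4151 m/s.
At r₂: circular v_c2 = √(μ/r₂) = 2181 m/s; transfer-apoapsis v_a = √[μ(2/r₂ − 1/a_t)] = 1642 m/s.
Δv₂ = v_c2 − v_a = 538.8 m/s.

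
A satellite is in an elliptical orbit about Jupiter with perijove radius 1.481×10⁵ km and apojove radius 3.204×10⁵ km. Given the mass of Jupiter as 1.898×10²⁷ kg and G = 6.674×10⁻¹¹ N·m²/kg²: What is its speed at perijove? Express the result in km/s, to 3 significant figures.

v ≈ 34.2 km/s

μ = GM = 6.674×10⁻¹¹ × 1.898×10²⁷ = 1.267×10¹⁷ m³/s².
Semi-major axis a = (r_p + r_a)/2 = 2.3425×10⁵ km = 2.342×10⁸ m.
Vis-viva: v² = μ(2/r − 1/a) = 1.267×10¹⁷ × (1.350×10⁻⁸ − 4.269×10⁻⁹) = 1.170×10⁹ m²/s².
v = 34200 m/s = 34.20 km/s.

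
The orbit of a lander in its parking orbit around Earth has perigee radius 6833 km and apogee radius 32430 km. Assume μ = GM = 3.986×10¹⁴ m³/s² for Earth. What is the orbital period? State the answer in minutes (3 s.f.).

T ≈ 456 minutes

Semi-major axis a = (r_p + r_a)/2 = (6833.0 + 32430)/2 = 19632 km = 1.963×10⁷ m.
By Kepler's third law T = 2π√(a³/μ) = 2π × 4.357×10³ = 2.737×10⁴ s.
= 456.2 minutes.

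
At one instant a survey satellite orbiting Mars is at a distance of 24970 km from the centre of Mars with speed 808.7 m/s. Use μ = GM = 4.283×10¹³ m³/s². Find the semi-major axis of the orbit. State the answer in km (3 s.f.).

r = 2.497×10⁷ m.
Vis-viva rearranged: 1/a = 2/r − v²/μ = 8.010×10⁻⁸ − 1.527×10⁻⁸ = 6.483×10⁻⁸ m⁻¹.
a = 1.543×10⁷ m = 15426 km.

a ≈ 15400 km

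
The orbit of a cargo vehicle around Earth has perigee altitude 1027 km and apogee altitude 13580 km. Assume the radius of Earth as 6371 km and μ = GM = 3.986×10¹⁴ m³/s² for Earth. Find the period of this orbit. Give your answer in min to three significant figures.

T ≈ 265 min

r_p = 6371 + 1027 = 7398.0 km = 7.3980×10⁶ m.
r_a = 6371 + 13580 = 19951 km = 1.9951×10⁷ m.
Semi-major axis a = (r_p + r_a)/2 = (7398.0 + 19951)/2 = 13674 km = 1.367×10⁷ m.
By Kepler's third law T = 2π√(a³/μ) = 2π × 2.533×10³ = 1.591×10⁴ s.
= 265.2 min.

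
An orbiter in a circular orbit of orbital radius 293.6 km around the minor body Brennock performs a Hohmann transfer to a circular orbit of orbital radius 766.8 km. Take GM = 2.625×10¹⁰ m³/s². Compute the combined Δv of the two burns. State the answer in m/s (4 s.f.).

r₁ = 293.6 km = 2.936×10⁵ m.
r₂ = 766.8 km = 7.668×10⁵ m.
Transfer ellipse a_t = (r₁ + r₂)/2 = 5.302×10⁵ m.
At r₁: circular v_c1 = √(μ/r₁) = 299.0 m/s; transfer-periapsis v_p = √[μ(2/r₁ − 1/a_t)] = 359.6 m/s.
Δv₁ = v_p − v_c1 = 60.58 m/s.
At r₂: circular v_c2 = √(μ/r₂) = 185.0 m/s; transfer-apoapsis v_a = √[μ(2/r₂ − 1/a_t)] = 137.7 m/s.
Δv₂ = v_c2 − v_a = 47.34 m/s.
Total Δv = Δv₁ + Δv₂ = 107.9 m/s.

Δv_total ≈ 107.9 m/s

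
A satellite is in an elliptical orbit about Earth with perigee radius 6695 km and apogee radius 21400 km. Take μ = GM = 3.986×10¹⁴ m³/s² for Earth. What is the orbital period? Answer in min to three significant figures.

T ≈ 276 min

Semi-major axis a = (r_p + r_a)/2 = (6695.0 + 21400)/2 = 14048 km = 1.405×10⁷ m.
By Kepler's third law T = 2π√(a³/μ) = 2π × 2.637×10³ = 1.657×10⁴ s.
= 276.2 min.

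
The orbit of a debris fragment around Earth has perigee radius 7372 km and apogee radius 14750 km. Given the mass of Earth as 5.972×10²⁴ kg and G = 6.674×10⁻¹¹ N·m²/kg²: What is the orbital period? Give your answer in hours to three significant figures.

T ≈ 3.22 hours

μ = GM = 6.674×10⁻¹¹ × 5.972×10²⁴ = 3.986×10¹⁴ m³/s².
Semi-major axis a = (r_p + r_a)/2 = (7372.0 + 14750)/2 = 11061 km = 1.106×10⁷ m.
By Kepler's third law T = 2π√(a³/μ) = 2π × 1.843×10³ = 1.158×10⁴ s.
= 3.216 hours.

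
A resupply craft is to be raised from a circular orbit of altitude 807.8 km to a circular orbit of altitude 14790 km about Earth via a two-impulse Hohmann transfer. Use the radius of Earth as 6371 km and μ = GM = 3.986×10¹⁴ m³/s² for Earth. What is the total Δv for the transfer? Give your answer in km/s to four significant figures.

r₁ = 6371 + 807.8 = 7178.8 km = 7.1788×10⁶ m.
r₂ = 6371 + 14790 = 21161 km = 2.1161×10⁷ m.
Transfer ellipse a_t = (r₁ + r₂)/2 = 1.417×10⁷ m.
At r₁: circular v_c1 = √(μ/r₁) = 7451 m/s; transfer-perigee v_p = √[μ(2/r₁ − 1/a_t)] = 9106 m/s.
Δv₁ = v_p − v_c1 = 1655 m/s.
At r₂: circular v_c2 = √(μ/r₂) = 4340 m/s; transfer-apogee v_a = √[μ(2/r₂ − 1/a_t)] = 3089 m/s.
Δv₂ = v_c2 − v_a = 1251 m/s.
Total Δv = Δv₁ + Δv₂ = 2905 m/s = 2.905 km/s.

Δv_total ≈ 2.905 km/s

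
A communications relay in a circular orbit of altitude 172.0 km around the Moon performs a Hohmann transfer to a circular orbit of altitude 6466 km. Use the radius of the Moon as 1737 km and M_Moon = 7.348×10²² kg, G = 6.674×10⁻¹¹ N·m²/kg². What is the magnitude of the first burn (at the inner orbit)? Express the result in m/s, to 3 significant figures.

Δv ≈ 439 m/s

μ = GM = 6.674×10⁻¹¹ × 7.348×10²² = 4.904×10¹² m³/s².
r₁ = 1737 + 172.0 = 1909.0 km = 1.9090×10⁶ m.
r₂ = 1737 + 6466 = 8203.0 km = 8.2030×10⁶ m.
Transfer ellipse a_t = (r₁ + r₂)/2 = 5.056×10⁶ m.
At r₁: circular v_c1 = √(μ/r₁) = 1603 m/s; transfer-perilune v_p = √[μ(2/r₁ − 1/a_t)] = 2042 m/s.
Δv₁ = v_p − v_c1 = 438.8 m/s.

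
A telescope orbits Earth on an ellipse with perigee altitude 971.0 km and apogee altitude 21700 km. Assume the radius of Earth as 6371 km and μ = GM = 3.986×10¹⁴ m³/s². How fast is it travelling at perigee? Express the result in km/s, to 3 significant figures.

r_p = 6371 + 971.0 = 7342.0 km = 7.3420×10⁶ m.
r_a = 6371 + 21700 = 28071 km = 2.8071×10⁷ m.
Semi-major axis a = (r_p + r_a)/2 = 17706 km = 1.771×10⁷ m.
Vis-viva: v² = μ(2/r − 1/a) = 3.986×10¹⁴ × (2.724×10⁻⁷ − 5.648×10⁻⁸) = 8.607×10⁷ m²/s².
v = 9277 m/s = 9.277 km/s.

v ≈ 9.28 km/s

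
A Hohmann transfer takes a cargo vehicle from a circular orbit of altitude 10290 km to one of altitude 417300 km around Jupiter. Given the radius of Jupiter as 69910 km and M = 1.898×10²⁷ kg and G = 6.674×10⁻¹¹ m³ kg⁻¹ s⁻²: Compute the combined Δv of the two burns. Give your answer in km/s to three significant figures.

Δv_total ≈ 19.9 km/s

μ = GM = 6.674×10⁻¹¹ × 1.898×10²⁷ = 1.267×10¹⁷ m³/s².
r₁ = 69910 + 10290 = 80200 km = 8.0200×10⁷ m.
r₂ = 69910 + 417300 = 487210 km = 4.8721×10⁸ m.
Transfer ellipse a_t = (r₁ + r₂)/2 = 2.837×10⁸ m.
At r₁: circular v_c1 = √(μ/r₁) = 39740 m/s; transfer-perijove v_p = √[μ(2/r₁ − 1/a_t)] = 52080 m/s.
Δv₁ = v_p − v_c1 = 12340 m/s.
At r₂: circular v_c2 = √(μ/r₂) = 16120 m/s; transfer-apojove v_a = √[μ(2/r₂ − 1/a_t)] = 8573 m/s.
Δv₂ = v_c2 − v_a = 7551 m/s.
Total Δv = Δv₁ + Δv₂ = 19890 m/s = 19.89 km/s.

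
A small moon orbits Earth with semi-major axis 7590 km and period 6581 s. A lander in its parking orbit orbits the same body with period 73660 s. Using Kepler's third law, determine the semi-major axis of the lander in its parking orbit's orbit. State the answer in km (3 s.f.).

a₂ ≈ 38000 km

Kepler's third law: a³ ∝ T², so a₂ = a₁ (T₂/T₁)^(2/3).
T₂/T₁ = 11.19, (T₂/T₁)^(2/3) = 5.004.
a₂ = 7590 × 5.004 = 37980 km.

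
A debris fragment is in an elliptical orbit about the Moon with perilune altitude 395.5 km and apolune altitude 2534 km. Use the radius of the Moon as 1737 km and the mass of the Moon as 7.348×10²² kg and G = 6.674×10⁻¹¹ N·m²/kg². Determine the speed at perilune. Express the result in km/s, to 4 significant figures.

μ = GM = 6.674×10⁻¹¹ × 7.348×10²² = 4.904×10¹² m³/s².
r_p = 1737 + 395.5 = 2132.5 km = 2.1325×10⁶ m.
r_a = 1737 + 2534 = 4271.0 km = 4.2710×10⁶ m.
Semi-major axis a = (r_p + r_a)/2 = 3201.8 km = 3.202×10⁶ m.
Vis-viva: v² = μ(2/r − 1/a) = 4.904×10¹² × (9.379×10⁻⁷ − 3.123×10⁻⁷) = 3.068×10⁶ m²/s².
v = 1751 m/s = 1.751 km/s.

v ≈ 1.751 km/s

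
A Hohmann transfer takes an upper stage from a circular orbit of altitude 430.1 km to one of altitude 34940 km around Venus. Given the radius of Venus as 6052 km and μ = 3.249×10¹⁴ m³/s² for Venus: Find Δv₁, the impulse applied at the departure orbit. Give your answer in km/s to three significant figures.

r₁ = 6052 + 430.1 = 6482.1 km = 6.4821×10⁶ m.
r₂ = 6052 + 34940 = 40992 km = 4.0992×10⁷ m.
Transfer ellipse a_t = (r₁ + r₂)/2 = 2.374×10⁷ m.
At r₁: circular v_c1 = √(μ/r₁) = 7080 m/s; transfer-periapsis v_p = √[μ(2/r₁ − 1/a_t)] = 9304 m/s.
Δv₁ = v_p − v_c1 = 2224 m/s.
= 2.224 km/s.

Δv ≈ 2.22 km/s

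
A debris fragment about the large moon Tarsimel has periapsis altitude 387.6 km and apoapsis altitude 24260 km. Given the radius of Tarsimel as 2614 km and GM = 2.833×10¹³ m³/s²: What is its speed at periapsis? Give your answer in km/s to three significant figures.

v ≈ 4.12 km/s

r_p = 2614 + 387.6 = 3001.6 km = 3.0016×10⁶ m.
r_a = 2614 + 24260 = 26874 km = 2.6874×10⁷ m.
Semi-major axis a = (r_p + r_a)/2 = 14938 km = 1.494×10⁷ m.
Vis-viva: v² = μ(2/r − 1/a) = 2.833×10¹³ × (6.663×10⁻⁷ − 6.694×10⁻⁸) = 1.698×10⁷ m²/s².
v = 4121 m/s = 4.121 km/s.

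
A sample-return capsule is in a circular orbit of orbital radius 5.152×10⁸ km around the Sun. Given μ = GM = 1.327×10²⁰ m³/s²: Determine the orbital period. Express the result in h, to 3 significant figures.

r = 5.152×10⁸ km = 5.152×10¹¹ m.
Kepler's third law: T = 2π√(r³/μ) = 2π√((5.152×10¹¹)³ / 1.327×10²⁰).
r³/μ = 1.031×10¹⁵ s², so T = 2π × 3.210×10⁷ = 2.017×10⁸ s.
Converting: 2.017×10⁸ s ÷ 3600 = 56030 h.

T ≈ 56000 h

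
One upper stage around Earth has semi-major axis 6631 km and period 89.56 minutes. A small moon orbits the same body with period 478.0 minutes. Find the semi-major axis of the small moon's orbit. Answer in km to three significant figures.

Kepler's third law: a³ ∝ T², so a₂ = a₁ (T₂/T₁)^(2/3).
T₂/T₁ = 5.337, (T₂/T₁)^(2/3) = 3.054.
a₂ = 6631 × 3.054 = 20250 km.

a₂ ≈ 20300 km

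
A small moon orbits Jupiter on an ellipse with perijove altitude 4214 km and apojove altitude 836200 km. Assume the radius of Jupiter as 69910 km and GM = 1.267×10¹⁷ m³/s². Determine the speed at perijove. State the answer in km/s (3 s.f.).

v ≈ 56.2 km/s

r_p = 69910 + 4214 = 74124 km = 7.4124×10⁷ m.
r_a = 69910 + 836200 = 906110 km = 9.0611×10⁸ m.
Semi-major axis a = (r_p + r_a)/2 = 4.9012×10⁵ km = 4.901×10⁸ m.
Vis-viva: v² = μ(2/r − 1/a) = 1.267×10¹⁷ × (2.698×10⁻⁸ − 2.040×10⁻⁹) = 3.160×10⁹ m²/s².
v = 56210 m/s = 56.21 km/s.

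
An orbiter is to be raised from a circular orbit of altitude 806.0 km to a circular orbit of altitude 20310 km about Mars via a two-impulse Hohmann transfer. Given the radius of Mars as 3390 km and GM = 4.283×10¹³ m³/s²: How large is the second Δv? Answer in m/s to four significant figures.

Δv ≈ 607.0 m/s

r₁ = 3390 + 806.0 = 4196.0 km = 4.1960×10⁶ m.
r₂ = 3390 + 20310 = 23700 km = 2.3700×10⁷ m.
Transfer ellipse a_t = (r₁ + r₂)/2 = 1.395×10⁷ m.
At r₁: circular v_c1 = √(μ/r₁) = 3195 m/s; transfer-periapsis v_p = √[μ(2/r₁ − 1/a_t)] = 4165 m/s.
At r₂: circular v_c2 = √(μ/r₂) = 1344 m/s; transfer-apoapsis v_a = √[μ(2/r₂ − 1/a_t)] = 737.3 m/s.
Δv₂ = v_c2 − v_a = 607.0 m/s.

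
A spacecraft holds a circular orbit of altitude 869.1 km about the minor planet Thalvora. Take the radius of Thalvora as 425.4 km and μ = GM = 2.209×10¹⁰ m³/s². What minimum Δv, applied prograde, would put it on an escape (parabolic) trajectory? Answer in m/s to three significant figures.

Δv ≈ 54.1 m/s

r = 425.4 + 869.1 = 1294.5 km = 1.2945×10⁶ m.
Circular speed v_c = √(μ/r) = 130.6 m/s.
Escape speed v_esc = √(2μ/r) = √2 × v_c = 184.7 m/s.
Δv = v_esc − v_c = 54.11 m/s.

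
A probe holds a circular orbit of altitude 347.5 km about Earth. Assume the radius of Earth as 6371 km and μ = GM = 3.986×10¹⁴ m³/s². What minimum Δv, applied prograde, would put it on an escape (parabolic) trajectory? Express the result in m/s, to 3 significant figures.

Δv ≈ 3190 m/s

r = 6371 + 347.5 = 6718.5 km = 6.7185×10⁶ m.
Circular speed v_c = √(μ/r) = 7703 m/s.
Escape speed v_esc = √(2μ/r) = √2 × v_c = 10890 m/s.
Δv = v_esc − v_c = 3190 m/s.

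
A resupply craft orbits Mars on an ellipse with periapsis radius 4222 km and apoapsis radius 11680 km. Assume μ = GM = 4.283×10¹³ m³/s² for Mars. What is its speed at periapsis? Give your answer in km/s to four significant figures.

Semi-major axis a = (r_p + r_a)/2 = 7951.0 km = 7.951×10⁶ m.
Vis-viva: v² = μ(2/r − 1/a) = 4.283×10¹³ × (4.737×10⁻⁷ − 1.258×10⁻⁷) = 1.490×10⁷ m²/s².
v = 3860 m/s = 3.860 km/s.

v ≈ 3.860 km/s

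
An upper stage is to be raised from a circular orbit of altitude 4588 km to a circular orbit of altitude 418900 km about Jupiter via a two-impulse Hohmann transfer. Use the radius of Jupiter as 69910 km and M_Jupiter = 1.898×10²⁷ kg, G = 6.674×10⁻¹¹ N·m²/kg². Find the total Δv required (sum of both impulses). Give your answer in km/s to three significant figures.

μ = GM = 6.674×10⁻¹¹ × 1.898×10²⁷ = 1.267×10¹⁷ m³/s².
r₁ = 69910 + 4588 = 74498 km = 7.4498×10⁷ m.
r₂ = 69910 + 418900 = 488810 km = 4.8881×10⁸ m.
Transfer ellipse a_t = (r₁ + r₂)/2 = 2.817×10⁸ m.
At r₁: circular v_c1 = √(μ/r₁) = 41240 m/s; transfer-perijove v_p = √[μ(2/r₁ − 1/a_t)] = 54320 m/s.
Δv₁ = v_p − v_c1 = 13090 m/s.
At r₂: circular v_c2 = √(μ/r₂) = 16100 m/s; transfer-apojove v_a = √[μ(2/r₂ − 1/a_t)] = 8279 m/s.
Δv₂ = v_c2 − v_a = 7819 m/s.
Total Δv = Δv₁ + Δv₂ = 20910 m/s = 20.91 km/s.

Δv_total ≈ 20.9 km/s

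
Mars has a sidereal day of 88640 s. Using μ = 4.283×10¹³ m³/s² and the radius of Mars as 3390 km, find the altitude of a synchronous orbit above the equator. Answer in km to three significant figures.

h_sync ≈ 17000 km

A synchronous orbit has period T, so by Kepler's third law a = (μT²/4π²)^(1/3).
μT²/4π² = 4.283×10¹³ × (8.864×10⁴)² / 39.48 = 8.524×10²¹ m³.
a = 2.043×10⁷ m = 20428 km.
Altitude h = a − R = 20428 − 3390 = 17038 km.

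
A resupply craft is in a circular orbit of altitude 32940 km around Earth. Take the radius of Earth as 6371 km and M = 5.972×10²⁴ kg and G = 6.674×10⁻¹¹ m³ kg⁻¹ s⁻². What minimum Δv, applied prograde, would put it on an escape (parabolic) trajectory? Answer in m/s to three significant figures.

Δv ≈ 1320 m/s

μ = GM = 6.674×10⁻¹¹ × 5.972×10²⁴ = 3.986×10¹⁴ m³/s².
r = 6371 + 32940 = 39311 km = 3.9311×10⁷ m.
Circular speed v_c = √(μ/r) = 3184 m/s.
Escape speed v_esc = √(2μ/r) = √2 × v_c = 4503 m/s.
Δv = v_esc − v_c = 1319 m/s.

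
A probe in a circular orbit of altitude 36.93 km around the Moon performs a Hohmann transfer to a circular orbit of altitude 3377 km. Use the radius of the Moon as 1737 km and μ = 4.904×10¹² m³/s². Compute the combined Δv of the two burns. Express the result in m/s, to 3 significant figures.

r₁ = 1737 + 36.93 = 1773.9 km = 1.7739×10⁶ m.
r₂ = 1737 + 3377 = 5114.0 km = 5.1140×10⁶ m.
Transfer ellipse a_t = (r₁ + r₂)/2 = 3.444×10⁶ m.
At r₁: circular v_c1 = √(μ/r₁) = 1663 m/s; transfer-perilune v_p = √[μ(2/r₁ − 1/a_t)] = 2026 m/s.
Δv₁ = v_p − v_c1 = 363.4 m/s.
At r₂: circular v_c2 = √(μ/r₂) = 979.3 m/s; transfer-apolune v_a = √[μ(2/r₂ − 1/a_t)] = 702.8 m/s.
Δv₂ = v_c2 − v_a = 276.4 m/s.
Total Δv = Δv₁ + Δv₂ = 639.9 m/s.

Δv_total ≈ 640 m/s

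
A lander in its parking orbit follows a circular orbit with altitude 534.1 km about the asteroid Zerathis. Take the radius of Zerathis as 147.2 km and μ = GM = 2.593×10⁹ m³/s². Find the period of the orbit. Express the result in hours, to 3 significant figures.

r = 147.2 + 534.1 = 681.30 km = 6.8130×10⁵ m.
Kepler's third law: T = 2π√(r³/μ) = 2π√((6.813×10⁵)³ / 2.593×10⁹).
r³/μ = 1.220×10⁸ s², so T = 2π × 1.104×10⁴ = 6.939×10⁴ s.
Converting: 6.939×10⁴ s ÷ 3600 = 19.27 hours.

T ≈ 19.3 hours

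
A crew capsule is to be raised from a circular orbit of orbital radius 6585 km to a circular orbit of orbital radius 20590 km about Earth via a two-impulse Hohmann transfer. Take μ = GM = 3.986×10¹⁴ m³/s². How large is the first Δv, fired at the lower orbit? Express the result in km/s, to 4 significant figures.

r₁ = 6585 km = 6.585×10⁶ m.
r₂ = 20590 km = 2.059×10⁷ m.
Transfer ellipse a_t = (r₁ + r₂)/2 = 1.359×10⁷ m.
At r₁: circular v_c1 = √(μ/r₁) = 7780 m/s; transfer-perigee v_p = √[μ(2/r₁ − 1/a_t)] = 9577 m/s.
Δv₁ = v_p − v_c1 = 1797 m/s.
= 1.797 km/s.

Δv ≈ 1.797 km/s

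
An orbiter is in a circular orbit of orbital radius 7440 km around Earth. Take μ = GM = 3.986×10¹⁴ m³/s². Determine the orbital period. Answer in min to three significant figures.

T ≈ 106 min

r = 7440 km = 7.440×10⁶ m.
Kepler's third law: T = 2π√(r³/μ) = 2π√((7.440×10⁶)³ / 3.986×10¹⁴).
r³/μ = 1.033×10⁶ s², so T = 2π × 1.016×10³ = 6.387×10³ s.
Converting: 6.387×10³ s ÷ 60.00 = 106.4 min.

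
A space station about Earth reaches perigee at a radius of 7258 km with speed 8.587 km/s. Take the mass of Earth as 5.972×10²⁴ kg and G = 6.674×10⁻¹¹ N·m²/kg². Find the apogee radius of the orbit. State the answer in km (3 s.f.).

μ = GM = 6.674×10⁻¹¹ × 5.972×10²⁴ = 3.986×10¹⁴ m³/s².
r_p = 7.258×10⁶ m.
Specific energy ε = v²/2 − μ/r = -1.805×10⁷ J/kg, so a = −μ/(2ε) = 1.104×10⁷ m.
The apsides satisfy r_p + r_a = 2a, so the apogee radius is 2a − r_p = 1.483×10⁷ m = 14828 km.

apogee radius ≈ 14800 km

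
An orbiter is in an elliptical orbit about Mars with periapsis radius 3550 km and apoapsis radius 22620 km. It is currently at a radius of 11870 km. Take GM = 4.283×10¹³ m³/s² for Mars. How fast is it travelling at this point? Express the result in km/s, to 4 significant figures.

Semi-major axis a = (r_p + r_a)/2 = 13085 km = 1.308×10⁷ m.
Vis-viva: v² = μ(2/r − 1/a) = 4.283×10¹³ × (1.685×10⁻⁷ − 7.642×10⁻⁸) = 3.943×10⁶ m²/s².
v = 1986 m/s = 1.986 km/s.

v ≈ 1.986 km/s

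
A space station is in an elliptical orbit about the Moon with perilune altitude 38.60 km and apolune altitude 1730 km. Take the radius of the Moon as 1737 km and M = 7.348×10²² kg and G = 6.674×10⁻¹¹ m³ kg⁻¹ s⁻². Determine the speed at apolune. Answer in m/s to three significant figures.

μ = GM = 6.674×10⁻¹¹ × 7.348×10²² = 4.904×10¹² m³/s².
r_p = 1737 + 38.60 = 1775.6 km = 1.7756×10⁶ m.
r_a = 1737 + 1730 = 3467.0 km = 3.4670×10⁶ m.
Semi-major axis a = (r_p + r_a)/2 = 2621.3 km = 2.621×10⁶ m.
Vis-viva: v² = μ(2/r − 1/a) = 4.904×10¹² × (5.769×10⁻⁷ − 3.815×10⁻⁷) = 9.581×10⁵ m²/s².
v = 978.8 m/s.

v ≈ 979 m/s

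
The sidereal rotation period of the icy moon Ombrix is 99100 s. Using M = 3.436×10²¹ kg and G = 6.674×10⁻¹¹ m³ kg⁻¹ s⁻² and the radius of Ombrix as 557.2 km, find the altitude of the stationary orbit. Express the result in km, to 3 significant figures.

h_sync ≈ 3290 km

μ = GM = 6.674×10⁻¹¹ × 3.436×10²¹ = 2.293×10¹¹ m³/s².
A synchronous orbit has period T, so by Kepler's third law a = (μT²/4π²)^(1/3).
μT²/4π² = 2.293×10¹¹ × (9.910×10⁴)² / 39.48 = 5.705×10¹⁹ m³.
a = 3.850×10⁶ m = 3849.5 km.
Altitude h = a − R = 3849.5 − 557.2 = 3292.3 km.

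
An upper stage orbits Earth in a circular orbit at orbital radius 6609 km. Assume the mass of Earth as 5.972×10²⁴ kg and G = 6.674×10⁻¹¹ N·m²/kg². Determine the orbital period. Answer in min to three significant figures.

T ≈ 89.1 min

μ = GM = 6.674×10⁻¹¹ × 5.972×10²⁴ = 3.986×10¹⁴ m³/s².
r = 6609 km = 6.609×10⁶ m.
Kepler's third law: T = 2π√(r³/μ) = 2π√((6.609×10⁶)³ / 3.986×10¹⁴).
r³/μ = 7.243×10⁵ s², so T = 2π × 8.510×10² = 5.347×10³ s.
Converting: 5.347×10³ s ÷ 60.00 = 89.12 min.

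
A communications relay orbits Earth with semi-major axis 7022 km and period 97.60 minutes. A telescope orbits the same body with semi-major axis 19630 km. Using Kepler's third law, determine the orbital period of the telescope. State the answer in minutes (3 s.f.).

T₂ ≈ 456 minutes

Kepler's third law: T² ∝ a³, so T₂ = T₁ (a₂/a₁)^(3/2).
a₂/a₁ = 2.795, (a₂/a₁)^(3/2) = 4.674.
T₂ = 97.60 × 4.674 = 456.2 minutes.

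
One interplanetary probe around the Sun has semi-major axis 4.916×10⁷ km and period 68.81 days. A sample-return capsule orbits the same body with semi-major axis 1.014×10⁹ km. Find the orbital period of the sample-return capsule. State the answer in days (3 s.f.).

Kepler's third law: T² ∝ a³, so T₂ = T₁ (a₂/a₁)^(3/2).
a₂/a₁ = 20.63, (a₂/a₁)^(3/2) = 93.68.
T₂ = 68.81 × 93.68 = 6446 days.

T₂ ≈ 6450 days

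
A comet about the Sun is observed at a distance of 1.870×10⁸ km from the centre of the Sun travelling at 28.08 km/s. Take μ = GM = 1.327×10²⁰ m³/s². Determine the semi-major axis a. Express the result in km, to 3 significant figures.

r = 1.870×10¹¹ m.
Vis-viva rearranged: 1/a = 2/r − v²/μ = 1.070×10⁻¹¹ − 5.942×10⁻¹² = 4.753×10⁻¹² m⁻¹.
a = 2.104×10¹¹ m = 2.1038×10⁸ km.

a ≈ 2.10×10⁸ km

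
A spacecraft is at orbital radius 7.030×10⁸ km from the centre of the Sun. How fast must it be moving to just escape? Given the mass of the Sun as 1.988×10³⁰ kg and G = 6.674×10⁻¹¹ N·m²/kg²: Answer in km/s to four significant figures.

μ = GM = 6.674×10⁻¹¹ × 1.988×10³⁰ = 1.327×10²⁰ m³/s².
r = 7.030×10⁸ km = 7.030×10¹¹ m.
Escape speed v_esc = √(2μ/r) = √(2 × 1.327×10²⁰ / 7.030×10¹¹) = √(3.775×10⁸) = 19430 m/s.
= 19.43 km/s.

v_esc ≈ 19.43 km/s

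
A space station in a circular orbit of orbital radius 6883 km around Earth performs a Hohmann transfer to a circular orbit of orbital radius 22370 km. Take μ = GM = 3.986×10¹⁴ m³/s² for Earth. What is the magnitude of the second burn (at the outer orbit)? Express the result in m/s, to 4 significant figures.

Δv ≈ 1325 m/s

r₁ = 6883 km = 6.883×10⁶ m.
r₂ = 22370 km = 2.237×10⁷ m.
Transfer ellipse a_t = (r₁ + r₂)/2 = 1.463×10⁷ m.
At r₁: circular v_c1 = √(μ/r₁) = 7610 m/s; transfer-perigee v_p = √[μ(2/r₁ − 1/a_t)] = 9411 m/s.
At r₂: circular v_c2 = √(μ/r₂) = 4221 m/s; transfer-apogee v_a = √[μ(2/r₂ − 1/a_t)] = 2896 m/s.
Δv₂ = v_c2 − v_a = 1325 m/s.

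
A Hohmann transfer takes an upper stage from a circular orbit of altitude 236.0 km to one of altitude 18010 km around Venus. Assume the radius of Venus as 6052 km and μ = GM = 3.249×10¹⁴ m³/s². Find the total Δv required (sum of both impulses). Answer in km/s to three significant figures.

Δv_total ≈ 3.17 km/s

r₁ = 6052 + 236.0 = 6288.0 km = 6.2880×10⁶ m.
r₂ = 6052 + 18010 = 24062 km = 2.4062×10⁷ m.
Transfer ellipse a_t = (r₁ + r₂)/2 = 1.518×10⁷ m.
At r₁: circular v_c1 = √(μ/r₁) = 7188 m/s; transfer-periapsis v_p = √[μ(2/r₁ − 1/a_t)] = 9051 m/s.
Δv₁ = v_p − v_c1 = 1863 m/s.
At r₂: circular v_c2 = √(μ/r₂) = 3675 m/s; transfer-apoapsis v_a = √[μ(2/r₂ − 1/a_t)] = 2365 m/s.
Δv₂ = v_c2 − v_a = 1309 m/s.
Total Δv = Δv₁ + Δv₂ = 3173 m/s = 3.173 km/s.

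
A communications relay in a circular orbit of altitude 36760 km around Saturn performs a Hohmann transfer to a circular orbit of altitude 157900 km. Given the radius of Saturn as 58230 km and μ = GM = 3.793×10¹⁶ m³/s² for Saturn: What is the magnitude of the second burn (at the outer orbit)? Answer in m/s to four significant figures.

Δv ≈ 2896 m/s

r₁ = 58230 + 36760 = 94990 km = 9.4990×10⁷ m.
r₂ = 58230 + 157900 = 216130 km = 2.1613×10⁸ m.
Transfer ellipse a_t = (r₁ + r₂)/2 = 1.556×10⁸ m.
At r₁: circular v_c1 = √(μ/r₁) = 19980 m/s; transfer-perikrone v_p = √[μ(2/r₁ − 1/a_t)] = 23550 m/s.
At r₂: circular v_c2 = √(μ/r₂) = 13250 m/s; transfer-apokrone v_a = √[μ(2/r₂ − 1/a_t)] = 10350 m/s.
Δv₂ = v_c2 − v_a = 2896 m/s.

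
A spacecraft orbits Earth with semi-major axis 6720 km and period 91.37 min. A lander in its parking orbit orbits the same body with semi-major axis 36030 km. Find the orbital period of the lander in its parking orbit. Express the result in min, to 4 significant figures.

T₂ ≈ 1134 min

Kepler's third law: T² ∝ a³, so T₂ = T₁ (a₂/a₁)^(3/2).
a₂/a₁ = 5.362, (a₂/a₁)^(3/2) = 12.41.
T₂ = 91.37 × 12.41 = 1134 min.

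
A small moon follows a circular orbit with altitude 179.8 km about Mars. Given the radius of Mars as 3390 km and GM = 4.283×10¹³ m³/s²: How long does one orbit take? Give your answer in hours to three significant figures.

r = 3390 + 179.8 = 3569.8 km = 3.5698×10⁶ m.
Kepler's third law: T = 2π√(r³/μ) = 2π√((3.570×10⁶)³ / 4.283×10¹³).
r³/μ = 1.062×10⁶ s², so T = 2π × 1.031×10³ = 6.475×10³ s.
Converting: 6.475×10³ s ÷ 3600 = 1.799 hours.

T ≈ 1.80 hours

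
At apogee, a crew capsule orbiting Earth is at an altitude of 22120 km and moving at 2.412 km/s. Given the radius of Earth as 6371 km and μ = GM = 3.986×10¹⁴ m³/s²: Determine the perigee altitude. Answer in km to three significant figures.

perigee altitude ≈ 1110 km

r_a = 6371 + 22120 = 28491 km = 2.849×10⁷ m.
Specific energy ε = v²/2 − μ/r = -1.108×10⁷ J/kg, so a = −μ/(2ε) = 1.798×10⁷ m.
The apsides satisfy r_p + r_a = 2a, so the perigee radius is 2a − r_a = 7.479×10⁶ m = 7478.8 km.
Perigee altitude = 7478.8 − 6371 = 1107.8 km.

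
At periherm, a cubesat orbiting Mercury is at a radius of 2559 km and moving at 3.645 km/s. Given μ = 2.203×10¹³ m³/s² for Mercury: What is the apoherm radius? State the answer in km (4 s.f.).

apoherm radius ≈ 8648 km

r_p = 2.559×10⁶ m.
Specific energy ε = v²/2 − μ/r = -1.966×10⁶ J/kg, so a = −μ/(2ε) = 5.603×10⁶ m.
The apsides satisfy r_p + r_a = 2a, so the apoherm radius is 2a − r_p = 8.648×10⁶ m = 8647.5 km.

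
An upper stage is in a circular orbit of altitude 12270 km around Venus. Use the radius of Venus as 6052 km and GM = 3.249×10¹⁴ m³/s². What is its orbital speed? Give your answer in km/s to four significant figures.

v ≈ 4.211 km/s

r = 6052 + 12270 = 18322 km = 1.8322×10⁷ m.
For a circular orbit v = √(μ/r) = √(3.249×10¹⁴ / 1.832×10⁷) = √(1.773×10⁷) = 4211 m/s.
That is 4.211 km/s.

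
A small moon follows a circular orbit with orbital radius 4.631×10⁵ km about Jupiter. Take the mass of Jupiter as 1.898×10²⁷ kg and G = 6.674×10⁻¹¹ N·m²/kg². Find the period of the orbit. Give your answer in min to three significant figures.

μ = GM = 6.674×10⁻¹¹ × 1.898×10²⁷ = 1.267×10¹⁷ m³/s².
r = 4.631×10⁵ km = 4.631×10⁸ m.
Kepler's third law: T = 2π√(r³/μ) = 2π√((4.631×10⁸)³ / 1.267×10¹⁷).
r³/μ = 7.840×10⁸ s², so T = 2π × 2.800×10⁴ = 1.759×10⁵ s.
Converting: 1.759×10⁵ s ÷ 60.00 = 2932 min.

T ≈ 2930 min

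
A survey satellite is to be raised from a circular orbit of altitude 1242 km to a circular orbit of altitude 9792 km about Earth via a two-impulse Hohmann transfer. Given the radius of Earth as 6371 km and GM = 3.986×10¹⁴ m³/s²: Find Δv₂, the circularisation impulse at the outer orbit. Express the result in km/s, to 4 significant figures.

r₁ = 6371 + 1242 = 7613.0 km = 7.6130×10⁶ m.
r₂ = 6371 + 9792 = 16163 km = 1.6163×10⁷ m.
Transfer ellipse a_t = (r₁ + r₂)/2 = 1.189×10⁷ m.
At r₁: circular v_c1 = √(μ/r₁) = 7236 m/s; transfer-perigee v_p = √[μ(2/r₁ − 1/a_t)] = 8437 m/s.
At r₂: circular v_c2 = √(μ/r₂) = 4966 m/s; transfer-apogee v_a = √[μ(2/r₂ − 1/a_t)] = 3974 m/s.
Δv₂ = v_c2 − v_a = 992.0 m/s.
= 0.992 km/s.

Δv ≈ 0.992 km/s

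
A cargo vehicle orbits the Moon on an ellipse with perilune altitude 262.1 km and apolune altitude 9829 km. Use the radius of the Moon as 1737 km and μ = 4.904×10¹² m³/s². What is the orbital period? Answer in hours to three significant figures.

T ≈ 13.9 hours

r_p = 1737 + 262.1 = 1999.1 km = 1.9991×10⁶ m.
r_a = 1737 + 9829 = 11566 km = 1.1566×10⁷ m.
Semi-major axis a = (r_p + r_a)/2 = (1999.1 + 11566)/2 = 6782.6 km = 6.783×10⁶ m.
By Kepler's third law T = 2π√(a³/μ) = 2π × 7.977×10³ = 5.012×10⁴ s.
= 13.92 hours.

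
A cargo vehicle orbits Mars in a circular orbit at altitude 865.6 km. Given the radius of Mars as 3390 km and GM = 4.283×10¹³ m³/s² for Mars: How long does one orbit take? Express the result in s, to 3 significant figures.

r = 3390 + 865.6 = 4255.6 km = 4.2556×10⁶ m.
Kepler's third law: T = 2π√(r³/μ) = 2π√((4.256×10⁶)³ / 4.283×10¹³).
r³/μ = 1.799×10⁶ s², so T = 2π × 1.341×10³ = 8.428×10³ s.

T ≈ 8430 s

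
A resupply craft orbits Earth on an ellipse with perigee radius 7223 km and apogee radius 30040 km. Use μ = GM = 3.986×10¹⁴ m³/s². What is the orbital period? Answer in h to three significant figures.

T ≈ 7.03 h

Semi-major axis a = (r_p + r_a)/2 = (7223.0 + 30040)/2 = 18632 km = 1.863×10⁷ m.
By Kepler's third law T = 2π√(a³/μ) = 2π × 4.028×10³ = 2.531×10⁴ s.
= 7.030 h.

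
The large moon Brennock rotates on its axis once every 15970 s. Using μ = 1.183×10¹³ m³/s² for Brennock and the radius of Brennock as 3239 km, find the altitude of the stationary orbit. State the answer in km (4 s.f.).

h_sync ≈ 1005 km

A synchronous orbit has period T, so by Kepler's third law a = (μT²/4π²)^(1/3).
μT²/4π² = 1.183×10¹³ × (1.597×10⁴)² / 39.48 = 7.642×10¹⁹ m³.
a = 4.244×10⁶ m = 4243.7 km.
Altitude h = a − R = 4243.7 − 3239 = 1004.7 km.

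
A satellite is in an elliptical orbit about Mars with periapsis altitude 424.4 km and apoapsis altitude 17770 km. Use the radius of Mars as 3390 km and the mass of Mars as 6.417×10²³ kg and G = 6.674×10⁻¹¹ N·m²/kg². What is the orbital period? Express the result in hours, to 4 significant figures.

T ≈ 11.77 hours

μ = GM = 6.674×10⁻¹¹ × 6.417×10²³ = 4.283×10¹³ m³/s².
r_p = 3390 + 424.4 = 3814.4 km = 3.8144×10⁶ m.
r_a = 3390 + 17770 = 21160 km = 2.1160×10⁷ m.
Semi-major axis a = (r_p + r_a)/2 = (3814.4 + 21160)/2 = 12487 km = 1.249×10⁷ m.
By Kepler's third law T = 2π√(a³/μ) = 2π × 6.743×10³ = 4.237×10⁴ s.
= 11.77 hours.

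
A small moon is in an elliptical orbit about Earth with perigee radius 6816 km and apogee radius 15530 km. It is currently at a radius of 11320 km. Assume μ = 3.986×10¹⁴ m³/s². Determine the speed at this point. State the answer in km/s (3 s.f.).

v ≈ 5.89 km/s

Semi-major axis a = (r_p + r_a)/2 = 11173 km = 1.117×10⁷ m.
Vis-viva: v² = μ(2/r − 1/a) = 3.986×10¹⁴ × (1.767×10⁻⁷ − 8.950×10⁻⁸) = 3.475×10⁷ m²/s².
v = 5895 m/s = 5.895 km/s.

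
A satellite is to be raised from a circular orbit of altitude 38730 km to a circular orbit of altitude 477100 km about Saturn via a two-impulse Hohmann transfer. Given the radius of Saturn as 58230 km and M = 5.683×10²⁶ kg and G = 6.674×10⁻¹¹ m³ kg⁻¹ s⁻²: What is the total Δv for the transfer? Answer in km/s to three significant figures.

Δv_total ≈ 9.71 km/s

μ = GM = 6.674×10⁻¹¹ × 5.683×10²⁶ = 3.793×10¹⁶ m³/s².
r₁ = 58230 + 38730 = 96960 km = 9.6960×10⁷ m.
r₂ = 58230 + 477100 = 535330 km = 5.3533×10⁸ m.
Transfer ellipse a_t = (r₁ + r₂)/2 = 3.161×10⁸ m.
At r₁: circular v_c1 = √(μ/r₁) = 19780 m/s; transfer-perikrone v_p = √[μ(2/r₁ − 1/a_t)] = 25740 m/s.
Δv₁ = v_p − v_c1 = 5959 m/s.
At r₂: circular v_c2 = √(μ/r₂) = 8417 m/s; transfer-apokrone v_a = √[μ(2/r₂ − 1/a_t)] = 4661 m/s.
Δv₂ = v_c2 − v_a = 3756 m/s.
Total Δv = Δv₁ + Δv₂ = 9714 m/s = 9.714 km/s.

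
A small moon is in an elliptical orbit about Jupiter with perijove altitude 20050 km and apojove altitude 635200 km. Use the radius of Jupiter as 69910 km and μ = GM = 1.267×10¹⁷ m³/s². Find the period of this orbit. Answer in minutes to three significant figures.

r_p = 69910 + 20050 = 89960 km = 8.9960×10⁷ m.
r_a = 69910 + 635200 = 705110 km = 7.0511×10⁸ m.
Semi-major axis a = (r_p + r_a)/2 = (89960 + 7.0511×10⁵)/2 = 3.9754×10⁵ km = 3.975×10⁸ m.
By Kepler's third law T = 2π√(a³/μ) = 2π × 2.227×10⁴ = 1.399×10⁵ s.
= 2332 minutes.

T ≈ 2330 minutes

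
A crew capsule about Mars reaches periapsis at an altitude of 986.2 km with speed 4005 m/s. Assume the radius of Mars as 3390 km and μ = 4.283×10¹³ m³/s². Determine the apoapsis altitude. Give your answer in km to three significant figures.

r_p = 3390 + 986.2 = 4376.2 km = 4.376×10⁶ m.
Specific energy ε = v²/2 − μ/r = -1.767×10⁶ J/kg, so a = −μ/(2ε) = 1.212×10⁷ m.
The apsides satisfy r_p + r_a = 2a, so the apoapsis radius is 2a − r_p = 1.986×10⁷ m = 19862 km.
Apoapsis altitude = 19862 − 3390 = 16472 km.

apoapsis altitude ≈ 16500 km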